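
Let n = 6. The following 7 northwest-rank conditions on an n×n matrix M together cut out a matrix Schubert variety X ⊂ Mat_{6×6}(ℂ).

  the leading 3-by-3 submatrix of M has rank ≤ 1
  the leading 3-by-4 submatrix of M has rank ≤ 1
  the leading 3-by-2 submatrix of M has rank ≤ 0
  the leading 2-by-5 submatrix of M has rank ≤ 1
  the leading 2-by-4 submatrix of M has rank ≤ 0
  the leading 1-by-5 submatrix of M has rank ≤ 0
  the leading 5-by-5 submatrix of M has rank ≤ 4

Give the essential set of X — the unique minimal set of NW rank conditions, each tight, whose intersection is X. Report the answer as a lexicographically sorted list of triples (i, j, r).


Reconstructing r_w from the 7 given conditions:

  0  0  0  0  0  1
  0  0  0  0  1  2
  0  0  1  1  2  3
  1  1  2  2  3  4
  1  2  3  3  4  5
  1  2  3  4  5  6

reading off 1-entries of Δ²R: w = (6, 5, 3, 1, 2, 4).

Rothe diagram D(w) (11 cells), 3 SE-corners (essential conditions):

[(1, 5, 0), (2, 4, 0), (3, 2, 0)]


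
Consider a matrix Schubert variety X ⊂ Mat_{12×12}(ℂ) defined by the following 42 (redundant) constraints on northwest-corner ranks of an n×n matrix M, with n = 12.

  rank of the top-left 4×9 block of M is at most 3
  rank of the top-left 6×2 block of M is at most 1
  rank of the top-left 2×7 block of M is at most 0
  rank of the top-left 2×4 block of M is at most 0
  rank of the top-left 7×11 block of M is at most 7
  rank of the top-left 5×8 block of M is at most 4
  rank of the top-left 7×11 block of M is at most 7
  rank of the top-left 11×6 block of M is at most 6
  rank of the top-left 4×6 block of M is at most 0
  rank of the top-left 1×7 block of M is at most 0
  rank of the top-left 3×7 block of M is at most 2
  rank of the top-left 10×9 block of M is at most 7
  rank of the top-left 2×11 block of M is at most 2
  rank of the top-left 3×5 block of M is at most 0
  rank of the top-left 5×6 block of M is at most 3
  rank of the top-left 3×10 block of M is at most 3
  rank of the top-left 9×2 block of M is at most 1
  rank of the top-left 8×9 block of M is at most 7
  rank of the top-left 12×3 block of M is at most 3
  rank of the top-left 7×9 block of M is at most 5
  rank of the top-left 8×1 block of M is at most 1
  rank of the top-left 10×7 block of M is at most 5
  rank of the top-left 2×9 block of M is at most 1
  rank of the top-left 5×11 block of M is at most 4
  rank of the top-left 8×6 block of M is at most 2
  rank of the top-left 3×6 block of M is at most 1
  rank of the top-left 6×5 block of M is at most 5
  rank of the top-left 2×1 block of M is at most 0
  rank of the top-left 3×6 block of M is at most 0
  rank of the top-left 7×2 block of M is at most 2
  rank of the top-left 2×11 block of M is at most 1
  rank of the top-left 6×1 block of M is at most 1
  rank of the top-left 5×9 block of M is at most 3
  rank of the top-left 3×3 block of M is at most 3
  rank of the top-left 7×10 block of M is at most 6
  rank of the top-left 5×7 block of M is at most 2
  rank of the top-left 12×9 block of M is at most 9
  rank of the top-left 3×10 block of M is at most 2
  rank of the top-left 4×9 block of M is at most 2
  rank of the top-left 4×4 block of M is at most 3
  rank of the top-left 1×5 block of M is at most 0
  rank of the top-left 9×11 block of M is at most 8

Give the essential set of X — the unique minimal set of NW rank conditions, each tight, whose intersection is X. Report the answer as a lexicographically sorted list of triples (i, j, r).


Propagating the 42 rank bounds to every northwest block:

  row 1: 0  0  0  0  0  0  0  1  1  1  1  1
  row 2: 0  0  0  0  0  0  0  1  1  1  1  2
  row 3: 0  0  0  0  0  0  1  2  2  2  2  3
  row 4: 0  0  0  0  0  0  1  2  2  3  3  4
  row 5: 1  1  1  1  1  1  2  3  3  4  4  5
  row 6: 1  1  2  2  2  2  3  4  4  5  5  6
  row 7: 1  1  2  2  2  2  3  4  5  6  6  7
  row 8: 1  1  2  2  2  2  3  4  5  6  7  8
  row 9: 1  1  2  3  3  3  4  5  6  7  8  9
  row 10: 1  2  3  4  4  4  5  6  7  8  9  10
  row 11: 1  2  3  4  5  5  6  7  8  9  10  11
  row 12: 1  2  3  4  5  6  7  8  9  10  11  12

so w = (8, 12, 7, 10, 1, 3, 9, 11, 4, 2, 5, 6).

ℓ(w)=40; the 6 essential cells (i,j,r):

[(2, 7, 0), (2, 11, 1), (4, 6, 0), (4, 9, 2), (8, 6, 2), (9, 2, 1)]


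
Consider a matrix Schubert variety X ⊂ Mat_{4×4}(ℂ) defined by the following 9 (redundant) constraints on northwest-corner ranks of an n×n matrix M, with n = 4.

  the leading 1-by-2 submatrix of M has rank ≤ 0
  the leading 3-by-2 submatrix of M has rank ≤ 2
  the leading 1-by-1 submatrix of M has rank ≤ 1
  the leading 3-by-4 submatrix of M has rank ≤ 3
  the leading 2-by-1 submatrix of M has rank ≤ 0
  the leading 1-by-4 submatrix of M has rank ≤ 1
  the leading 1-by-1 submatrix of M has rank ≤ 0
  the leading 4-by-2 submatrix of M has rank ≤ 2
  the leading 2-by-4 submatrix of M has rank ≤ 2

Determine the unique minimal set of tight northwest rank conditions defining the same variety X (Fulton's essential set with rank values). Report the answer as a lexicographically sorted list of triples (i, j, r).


Propagating the 9 rank bounds to every northwest block:

  row 1: 0, 0, 1, 1
  row 2: 0, 1, 2, 2
  row 3: 1, 2, 3, 3
  row 4: 1, 2, 3, 4

hence w(1..4) = (3, 2, 1, 4).

Rothe diagram D(w) (3 cells), 2 SE-corners (essential conditions):

[(1, 2, 0), (2, 1, 0)]


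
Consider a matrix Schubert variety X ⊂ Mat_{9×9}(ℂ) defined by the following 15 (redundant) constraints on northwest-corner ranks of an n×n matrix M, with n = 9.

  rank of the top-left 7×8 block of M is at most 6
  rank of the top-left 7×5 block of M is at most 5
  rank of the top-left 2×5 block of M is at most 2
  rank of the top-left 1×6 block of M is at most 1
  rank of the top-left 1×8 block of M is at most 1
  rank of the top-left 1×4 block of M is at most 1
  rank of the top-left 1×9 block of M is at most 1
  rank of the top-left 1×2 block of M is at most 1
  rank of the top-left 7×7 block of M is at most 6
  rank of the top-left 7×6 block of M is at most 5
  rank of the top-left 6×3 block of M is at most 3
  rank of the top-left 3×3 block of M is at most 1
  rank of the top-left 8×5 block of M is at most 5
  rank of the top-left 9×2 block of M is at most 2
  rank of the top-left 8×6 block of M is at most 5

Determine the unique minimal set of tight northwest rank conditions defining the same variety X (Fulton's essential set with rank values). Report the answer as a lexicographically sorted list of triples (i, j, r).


Rank table r_w(9×9) implied by the 15 constraints:

  R[1]: 1  1  1  1  1  1  1  1  1
  R[2]: 1  1  1  2  2  2  2  2  2
  R[3]: 1  1  1  2  3  3  3  3  3
  R[4]: 1  2  2  3  4  4  4  4  4
  R[5]: 1  2  3  4  5  5  5  5  5
  R[6]: 1  2  3  4  5  5  6  6  6
  R[7]: 1  2  3  4  5  5  6  6  7
  R[8]: 1  2  3  4  5  5  6  7  8
  R[9]: 1  2  3  4  5  6  7  8  9

second differences of R give the permutation w = (1, 4, 5, 2, 3, 7, 9, 8, 6).

|D(w)|=8, |Ess(w)|=3:

[(3, 3, 1), (7, 8, 6), (8, 6, 5)]


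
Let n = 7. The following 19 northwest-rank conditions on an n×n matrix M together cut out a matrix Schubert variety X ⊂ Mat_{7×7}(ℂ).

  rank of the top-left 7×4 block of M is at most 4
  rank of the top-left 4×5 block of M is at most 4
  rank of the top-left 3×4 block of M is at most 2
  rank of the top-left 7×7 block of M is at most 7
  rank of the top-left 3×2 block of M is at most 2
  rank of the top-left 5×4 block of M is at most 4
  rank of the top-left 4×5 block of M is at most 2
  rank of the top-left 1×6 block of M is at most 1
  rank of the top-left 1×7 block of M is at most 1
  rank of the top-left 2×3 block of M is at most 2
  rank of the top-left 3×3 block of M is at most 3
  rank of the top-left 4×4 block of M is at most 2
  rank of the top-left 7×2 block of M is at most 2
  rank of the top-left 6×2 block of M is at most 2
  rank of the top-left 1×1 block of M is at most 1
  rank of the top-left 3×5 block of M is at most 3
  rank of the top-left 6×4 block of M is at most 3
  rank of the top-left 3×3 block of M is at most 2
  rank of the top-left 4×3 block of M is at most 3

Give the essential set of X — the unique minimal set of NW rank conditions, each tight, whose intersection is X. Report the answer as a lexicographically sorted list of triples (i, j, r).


Computing R[i][j] = min implied NW-rank bound (n=7, 19 conditions):

  R[1]: 1  1  1  1  1  1  1
  R[2]: 1  2  2  2  2  2  2
  R[3]: 1  2  2  2  2  3  3
  R[4]: 1  2  2  2  2  3  4
  R[5]: 1  2  3  3  3  4  5
  R[6]: 1  2  3  3  4  5  6
  R[7]: 1  2  3  4  5  6  7

giving w = (1, 2, 6, 7, 3, 5, 4) via Δ²R.

2 SE-corners of the 7-cell Rothe diagram give Ess(w):

[(4, 5, 2), (6, 4, 3)]


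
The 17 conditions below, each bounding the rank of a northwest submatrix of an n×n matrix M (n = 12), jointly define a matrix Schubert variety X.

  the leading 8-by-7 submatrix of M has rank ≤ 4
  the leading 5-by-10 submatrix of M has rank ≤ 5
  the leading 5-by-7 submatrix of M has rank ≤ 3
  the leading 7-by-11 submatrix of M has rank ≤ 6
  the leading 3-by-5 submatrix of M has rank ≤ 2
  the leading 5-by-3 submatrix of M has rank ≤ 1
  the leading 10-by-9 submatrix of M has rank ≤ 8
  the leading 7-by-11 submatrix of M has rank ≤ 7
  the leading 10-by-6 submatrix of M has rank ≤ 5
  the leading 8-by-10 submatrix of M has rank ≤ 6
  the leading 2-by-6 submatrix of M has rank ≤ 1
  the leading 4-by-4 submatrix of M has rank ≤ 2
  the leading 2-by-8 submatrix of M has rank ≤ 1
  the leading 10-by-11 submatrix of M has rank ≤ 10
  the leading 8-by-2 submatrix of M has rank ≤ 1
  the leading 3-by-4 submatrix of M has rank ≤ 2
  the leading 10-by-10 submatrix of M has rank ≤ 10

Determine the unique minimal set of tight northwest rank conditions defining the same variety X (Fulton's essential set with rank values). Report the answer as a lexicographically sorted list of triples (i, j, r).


Computing R[i][j] = min implied NW-rank bound (n=12, 17 conditions):

  row 1: 1 1 1 1 1 1 1 1 1 1 1 1
  row 2: 1 1 1 1 1 1 1 1 2 2 2 2
  row 3: 1 1 1 2 2 2 2 2 3 3 3 3
  row 4: 1 1 1 2 3 3 3 3 4 4 4 4
  row 5: 1 1 1 2 3 3 3 4 5 5 5 5
  row 6: 1 1 2 3 4 4 4 5 6 6 6 6
  row 7: 1 1 2 3 4 4 4 5 6 6 6 7
  row 8: 1 1 2 3 4 4 4 5 6 6 7 8
  row 9: 1 2 3 4 5 5 5 6 7 7 8 9
  row 10: 1 2 3 4 5 5 6 7 8 8 9 10
  row 11: 1 2 3 4 5 6 7 8 9 9 10 11
  row 12: 1 2 3 4 5 6 7 8 9 10 11 12

so w = (1, 9, 4, 5, 8, 3, 12, 11, 2, 7, 6, 10).

ℓ(w)=26; the 8 essential cells (i,j,r):

[(2, 8, 1), (5, 3, 1), (5, 7, 3), (7, 11, 6), (8, 2, 1), (8, 7, 4), (8, 10, 6), (10, 6, 5)]


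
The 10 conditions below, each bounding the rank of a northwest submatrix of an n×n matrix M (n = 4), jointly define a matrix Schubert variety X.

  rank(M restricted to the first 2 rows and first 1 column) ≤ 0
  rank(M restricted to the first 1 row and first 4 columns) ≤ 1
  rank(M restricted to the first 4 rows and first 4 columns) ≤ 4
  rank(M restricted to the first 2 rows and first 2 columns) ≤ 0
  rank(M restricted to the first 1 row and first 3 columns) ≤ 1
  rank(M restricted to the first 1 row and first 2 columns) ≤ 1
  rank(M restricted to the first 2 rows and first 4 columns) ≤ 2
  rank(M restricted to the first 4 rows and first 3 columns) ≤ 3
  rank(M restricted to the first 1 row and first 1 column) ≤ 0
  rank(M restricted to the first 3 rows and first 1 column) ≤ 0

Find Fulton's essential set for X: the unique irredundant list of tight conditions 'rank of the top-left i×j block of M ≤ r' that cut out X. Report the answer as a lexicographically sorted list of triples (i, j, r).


Reconstructing r_w from the 10 given conditions:

  row 1: 0 | 0 | 1 | 1
  row 2: 0 | 0 | 1 | 2
  row 3: 0 | 1 | 2 | 3
  row 4: 1 | 2 | 3 | 4

the unique w with this rank table is (3, 4, 2, 1).

|D(w)|=5, |Ess(w)|=2:

[(2, 2, 0), (3, 1, 0)]


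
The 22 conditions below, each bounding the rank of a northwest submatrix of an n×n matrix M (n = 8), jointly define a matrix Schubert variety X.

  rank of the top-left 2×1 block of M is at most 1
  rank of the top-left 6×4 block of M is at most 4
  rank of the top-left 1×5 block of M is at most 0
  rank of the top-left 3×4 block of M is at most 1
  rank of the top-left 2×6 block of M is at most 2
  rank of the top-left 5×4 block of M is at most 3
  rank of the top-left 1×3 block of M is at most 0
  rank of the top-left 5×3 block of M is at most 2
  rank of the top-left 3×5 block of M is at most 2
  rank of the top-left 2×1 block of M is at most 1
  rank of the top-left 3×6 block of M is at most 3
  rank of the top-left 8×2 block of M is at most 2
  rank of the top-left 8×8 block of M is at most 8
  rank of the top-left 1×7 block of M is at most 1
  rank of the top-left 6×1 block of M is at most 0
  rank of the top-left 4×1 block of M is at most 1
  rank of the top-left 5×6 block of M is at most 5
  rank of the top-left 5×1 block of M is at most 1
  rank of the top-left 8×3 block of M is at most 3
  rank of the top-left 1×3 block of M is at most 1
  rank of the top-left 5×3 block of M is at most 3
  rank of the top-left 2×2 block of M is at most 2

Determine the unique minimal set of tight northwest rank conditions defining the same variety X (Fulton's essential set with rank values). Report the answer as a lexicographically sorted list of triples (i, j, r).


Propagating the 22 rank bounds to every northwest block:

  R[1]: 0 0 0 0 0 1 1 1
  R[2]: 0 1 1 1 1 2 2 2
  R[3]: 0 1 1 1 2 3 3 3
  R[4]: 0 1 2 2 3 4 4 4
  R[5]: 0 1 2 3 4 5 5 5
  R[6]: 0 1 2 3 4 5 6 6
  R[7]: 1 2 3 4 5 6 7 7
  R[8]: 1 2 3 4 5 6 7 8

second differences of R give the permutation w = (6, 2, 5, 3, 4, 7, 1, 8).

ℓ(w)=12; the 3 essential cells (i,j,r):

[(1, 5, 0), (3, 4, 1), (6, 1, 0)]


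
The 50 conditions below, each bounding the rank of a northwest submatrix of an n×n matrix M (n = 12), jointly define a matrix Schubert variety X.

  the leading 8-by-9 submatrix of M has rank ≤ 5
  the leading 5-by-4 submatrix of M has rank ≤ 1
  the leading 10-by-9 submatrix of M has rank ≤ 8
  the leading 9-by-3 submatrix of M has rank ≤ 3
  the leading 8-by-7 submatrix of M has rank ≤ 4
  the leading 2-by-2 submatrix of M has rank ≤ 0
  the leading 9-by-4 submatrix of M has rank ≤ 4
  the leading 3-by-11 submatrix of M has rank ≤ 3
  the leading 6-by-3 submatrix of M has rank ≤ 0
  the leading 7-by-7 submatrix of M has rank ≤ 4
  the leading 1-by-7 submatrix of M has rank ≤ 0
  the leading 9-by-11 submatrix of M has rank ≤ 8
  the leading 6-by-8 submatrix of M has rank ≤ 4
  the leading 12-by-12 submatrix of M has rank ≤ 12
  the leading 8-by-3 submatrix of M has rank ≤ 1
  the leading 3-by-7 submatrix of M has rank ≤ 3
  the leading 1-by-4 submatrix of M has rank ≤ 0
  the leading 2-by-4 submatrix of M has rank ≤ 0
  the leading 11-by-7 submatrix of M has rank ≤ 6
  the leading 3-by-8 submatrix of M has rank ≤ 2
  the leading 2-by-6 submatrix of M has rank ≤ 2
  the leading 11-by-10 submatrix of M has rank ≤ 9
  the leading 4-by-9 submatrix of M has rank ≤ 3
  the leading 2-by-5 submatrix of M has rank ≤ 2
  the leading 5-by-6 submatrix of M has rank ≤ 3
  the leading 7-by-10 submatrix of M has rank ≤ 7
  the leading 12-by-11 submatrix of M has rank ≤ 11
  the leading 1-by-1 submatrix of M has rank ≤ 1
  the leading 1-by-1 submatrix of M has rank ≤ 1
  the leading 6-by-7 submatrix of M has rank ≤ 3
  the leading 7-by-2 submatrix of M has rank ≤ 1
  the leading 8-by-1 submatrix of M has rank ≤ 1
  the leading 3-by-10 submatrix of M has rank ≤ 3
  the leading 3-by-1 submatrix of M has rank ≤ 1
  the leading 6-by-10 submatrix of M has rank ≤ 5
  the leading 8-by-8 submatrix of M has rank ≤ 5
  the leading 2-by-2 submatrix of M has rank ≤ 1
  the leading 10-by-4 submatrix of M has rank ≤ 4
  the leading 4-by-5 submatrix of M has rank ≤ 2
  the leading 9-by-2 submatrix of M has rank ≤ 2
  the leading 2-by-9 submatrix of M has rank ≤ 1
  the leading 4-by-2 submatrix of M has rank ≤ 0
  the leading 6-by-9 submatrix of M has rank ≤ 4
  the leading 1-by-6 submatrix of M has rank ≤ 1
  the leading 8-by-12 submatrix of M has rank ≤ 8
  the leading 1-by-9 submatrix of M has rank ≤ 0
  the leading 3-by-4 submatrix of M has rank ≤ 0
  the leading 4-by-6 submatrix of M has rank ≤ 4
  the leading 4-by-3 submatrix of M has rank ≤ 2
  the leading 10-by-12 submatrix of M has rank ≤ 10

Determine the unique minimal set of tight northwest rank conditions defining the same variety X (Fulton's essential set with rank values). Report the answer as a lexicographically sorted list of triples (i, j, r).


Computing R[i][j] = min implied NW-rank bound (n=12, 50 conditions):

  i=1: 0  0  0  0  0  0  0  0  0  1  1  1
  i=2: 0  0  0  0  1  1  1  1  1  2  2  2
  i=3: 0  0  0  0  1  2  2  2  2  3  3  3
  i=4: 0  0  0  1  2  3  3  3  3  4  4  4
  i=5: 0  0  0  1  2  3  3  4  4  5  5  5
  i=6: 0  0  0  1  2  3  3  4  4  5  6  6
  i=7: 1  1  1  2  3  4  4  5  5  6  7  7
  i=8: 1  1  1  2  3  4  4  5  5  6  7  8
  i=9: 1  2  2  3  4  5  5  6  6  7  8  9
  i=10: 1  2  3  4  5  6  6  7  7  8  9  10
  i=11: 1  2  3  4  5  6  6  7  8  9  10  11
  i=12: 1  2  3  4  5  6  7  8  9  10  11  12

so w = (10, 5, 6, 4, 8, 11, 1, 12, 2, 3, 9, 7).

|D(w)|=34, |Ess(w)|=9:

[(1, 9, 0), (3, 4, 0), (6, 3, 0), (6, 7, 3), (6, 9, 4), (8, 3, 1), (8, 7, 4), (8, 9, 5), (11, 7, 6)]


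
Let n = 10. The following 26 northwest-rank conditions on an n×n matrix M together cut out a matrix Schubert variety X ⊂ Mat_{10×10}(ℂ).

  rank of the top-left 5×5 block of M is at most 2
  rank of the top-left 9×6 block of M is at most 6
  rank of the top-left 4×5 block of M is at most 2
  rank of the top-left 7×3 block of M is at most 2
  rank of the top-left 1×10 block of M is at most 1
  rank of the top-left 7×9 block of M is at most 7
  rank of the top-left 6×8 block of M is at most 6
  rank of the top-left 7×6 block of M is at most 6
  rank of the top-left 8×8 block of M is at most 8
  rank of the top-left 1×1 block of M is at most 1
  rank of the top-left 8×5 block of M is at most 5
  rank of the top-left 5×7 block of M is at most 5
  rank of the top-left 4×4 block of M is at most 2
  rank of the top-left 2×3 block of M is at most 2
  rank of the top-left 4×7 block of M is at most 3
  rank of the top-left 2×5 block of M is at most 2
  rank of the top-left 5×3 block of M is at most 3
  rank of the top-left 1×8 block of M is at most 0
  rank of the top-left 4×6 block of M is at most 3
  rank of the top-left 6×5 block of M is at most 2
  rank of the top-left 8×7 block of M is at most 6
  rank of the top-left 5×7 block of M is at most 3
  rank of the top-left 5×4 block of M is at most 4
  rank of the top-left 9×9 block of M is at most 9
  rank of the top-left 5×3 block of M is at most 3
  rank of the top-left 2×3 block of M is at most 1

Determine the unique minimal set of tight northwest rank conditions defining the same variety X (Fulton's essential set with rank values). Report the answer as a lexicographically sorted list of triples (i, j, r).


The tightest implied rank at each (i,j), from the 26 conditions:

  R[1]: 0  0  0  0  0  0  0  0  1  1
  R[2]: 1  1  1  1  1  1  1  1  2  2
  R[3]: 1  2  2  2  2  2  2  2  3  3
  R[4]: 1  2  2  2  2  3  3  3  4  4
  R[5]: 1  2  2  2  2  3  3  4  5  5
  R[6]: 1  2  2  2  2  3  4  5  6  6
  R[7]: 1  2  2  3  3  4  5  6  7  7
  R[8]: 1  2  3  4  4  5  6  7  8  8
  R[9]: 1  2  3  4  5  6  7  8  9  9
  R[10]: 1  2  3  4  5  6  7  8  9  10

hence w(1..10) = (9, 1, 2, 6, 8, 7, 4, 3, 5, 10).

D(w) has 19 cells with 4 SE-corners; essential set:

[(1, 8, 0), (5, 7, 3), (6, 5, 2), (7, 3, 2)]


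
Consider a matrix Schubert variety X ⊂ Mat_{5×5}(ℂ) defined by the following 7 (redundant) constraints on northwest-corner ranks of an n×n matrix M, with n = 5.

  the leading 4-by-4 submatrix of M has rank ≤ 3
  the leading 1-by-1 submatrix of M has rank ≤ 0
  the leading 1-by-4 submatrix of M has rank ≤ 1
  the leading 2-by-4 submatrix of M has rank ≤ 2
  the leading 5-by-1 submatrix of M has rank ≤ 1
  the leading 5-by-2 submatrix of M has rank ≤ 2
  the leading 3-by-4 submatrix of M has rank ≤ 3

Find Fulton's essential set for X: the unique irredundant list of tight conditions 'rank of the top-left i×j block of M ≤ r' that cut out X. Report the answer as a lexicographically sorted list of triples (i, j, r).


The tightest implied rank at each (i,j), from the 7 conditions:

  R[1]: 0 1 1 1 1
  R[2]: 1 2 2 2 2
  R[3]: 1 2 3 3 3
  R[4]: 1 2 3 3 4
  R[5]: 1 2 3 4 5

so w = (2, 1, 3, 5, 4).

D(w) has 2 cells with 2 SE-corners; essential set:

[(1, 1, 0), (4, 4, 3)]


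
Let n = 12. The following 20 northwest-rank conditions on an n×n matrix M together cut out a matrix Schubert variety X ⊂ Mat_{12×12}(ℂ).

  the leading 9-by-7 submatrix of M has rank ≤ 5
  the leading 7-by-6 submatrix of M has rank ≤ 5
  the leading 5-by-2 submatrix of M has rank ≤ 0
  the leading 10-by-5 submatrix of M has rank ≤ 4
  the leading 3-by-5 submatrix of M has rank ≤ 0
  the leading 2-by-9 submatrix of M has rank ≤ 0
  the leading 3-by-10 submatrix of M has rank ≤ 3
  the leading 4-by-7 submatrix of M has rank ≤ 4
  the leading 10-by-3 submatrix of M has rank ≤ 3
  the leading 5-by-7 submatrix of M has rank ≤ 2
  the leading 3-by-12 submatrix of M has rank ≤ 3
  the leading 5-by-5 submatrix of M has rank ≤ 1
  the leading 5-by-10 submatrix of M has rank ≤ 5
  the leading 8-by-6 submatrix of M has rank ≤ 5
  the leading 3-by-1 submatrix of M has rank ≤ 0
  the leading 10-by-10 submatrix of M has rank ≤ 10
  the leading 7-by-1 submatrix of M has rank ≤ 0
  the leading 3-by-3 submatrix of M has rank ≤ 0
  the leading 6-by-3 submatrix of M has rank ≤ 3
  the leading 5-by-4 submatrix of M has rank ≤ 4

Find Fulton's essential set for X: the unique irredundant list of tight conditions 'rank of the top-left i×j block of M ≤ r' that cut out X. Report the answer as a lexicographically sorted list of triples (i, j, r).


The tightest implied rank at each (i,j), from the 20 conditions:

  0 0 0 0 0 0 0 0 0 1 1 1
  0 0 0 0 0 0 0 0 0 1 2 2
  0 0 0 0 0 1 1 1 1 2 3 3
  0 0 1 1 1 2 2 2 2 3 4 4
  0 0 1 1 1 2 2 3 3 4 5 5
  0 1 2 2 2 3 3 4 4 5 6 6
  0 1 2 3 3 4 4 5 5 6 7 7
  1 2 3 4 4 5 5 6 6 7 8 8
  1 2 3 4 4 5 5 6 7 8 9 9
  1 2 3 4 4 5 6 7 8 9 10 10
  1 2 3 4 5 6 7 8 9 10 11 11
  1 2 3 4 5 6 7 8 9 10 11 12

so w = (10, 11, 6, 3, 8, 2, 4, 1, 9, 7, 5, 12).

D(w) has 35 cells with 8 SE-corners; essential set:

[(2, 9, 0), (3, 5, 0), (5, 2, 0), (5, 5, 1), (5, 7, 2), (7, 1, 0), (9, 7, 5), (10, 5, 4)]


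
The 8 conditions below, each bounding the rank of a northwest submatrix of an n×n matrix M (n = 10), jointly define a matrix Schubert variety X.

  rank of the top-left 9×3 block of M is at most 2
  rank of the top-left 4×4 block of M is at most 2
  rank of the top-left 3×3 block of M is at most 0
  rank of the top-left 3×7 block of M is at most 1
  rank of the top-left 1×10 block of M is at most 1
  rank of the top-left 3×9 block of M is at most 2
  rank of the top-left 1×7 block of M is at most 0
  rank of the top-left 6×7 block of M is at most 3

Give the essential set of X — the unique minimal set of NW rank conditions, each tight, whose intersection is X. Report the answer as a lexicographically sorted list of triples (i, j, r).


Rank table r_w(10×10) implied by the 8 constraints:

  R[1]: 0 0 0 0 0 0 0 1 1 1
  R[2]: 0 0 0 1 1 1 1 2 2 2
  R[3]: 0 0 0 1 1 1 1 2 2 3
  R[4]: 1 1 1 2 2 2 2 3 3 4
  R[5]: 1 2 2 3 3 3 3 4 4 5
  R[6]: 1 2 2 3 3 3 3 4 5 6
  R[7]: 1 2 2 3 4 4 4 5 6 7
  R[8]: 1 2 2 3 4 5 5 6 7 8
  R[9]: 1 2 2 3 4 5 6 7 8 9
  R[10]: 1 2 3 4 5 6 7 8 9 10

the unique w with this rank table is (8, 4, 10, 1, 2, 9, 5, 6, 7, 3).

D(w) has 24 cells with 6 SE-corners; essential set:

[(1, 7, 0), (3, 3, 0), (3, 7, 1), (3, 9, 2), (6, 7, 3), (9, 3, 2)]


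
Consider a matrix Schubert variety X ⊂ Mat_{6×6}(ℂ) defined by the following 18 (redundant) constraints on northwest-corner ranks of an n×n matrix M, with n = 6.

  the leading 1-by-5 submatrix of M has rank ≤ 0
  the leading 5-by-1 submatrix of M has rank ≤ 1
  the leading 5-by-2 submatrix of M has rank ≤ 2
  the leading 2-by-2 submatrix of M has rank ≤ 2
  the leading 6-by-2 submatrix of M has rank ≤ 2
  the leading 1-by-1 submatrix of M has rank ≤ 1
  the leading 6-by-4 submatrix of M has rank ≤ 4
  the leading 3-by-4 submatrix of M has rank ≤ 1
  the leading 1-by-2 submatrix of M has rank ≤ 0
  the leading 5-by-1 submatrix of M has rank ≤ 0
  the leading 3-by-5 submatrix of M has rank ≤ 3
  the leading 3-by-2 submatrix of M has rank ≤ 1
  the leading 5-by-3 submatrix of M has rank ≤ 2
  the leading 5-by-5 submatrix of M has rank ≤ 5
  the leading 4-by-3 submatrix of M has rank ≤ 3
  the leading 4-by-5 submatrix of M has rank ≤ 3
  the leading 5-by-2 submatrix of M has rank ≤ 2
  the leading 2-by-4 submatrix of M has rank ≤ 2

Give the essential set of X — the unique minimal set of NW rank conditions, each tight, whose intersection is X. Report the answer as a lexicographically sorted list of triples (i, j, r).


Computing R[i][j] = min implied NW-rank bound (n=6, 18 conditions):

  R[1]: 0 | 0 | 0 | 0 | 0 | 1
  R[2]: 0 | 1 | 1 | 1 | 1 | 2
  R[3]: 0 | 1 | 1 | 1 | 2 | 3
  R[4]: 0 | 1 | 2 | 2 | 3 | 4
  R[5]: 0 | 1 | 2 | 3 | 4 | 5
  R[6]: 1 | 2 | 3 | 4 | 5 | 6

giving w = (6, 2, 5, 3, 4, 1) via Δ²R.

3 SE-corners of the 11-cell Rothe diagram give Ess(w):

[(1, 5, 0), (3, 4, 1), (5, 1, 0)]


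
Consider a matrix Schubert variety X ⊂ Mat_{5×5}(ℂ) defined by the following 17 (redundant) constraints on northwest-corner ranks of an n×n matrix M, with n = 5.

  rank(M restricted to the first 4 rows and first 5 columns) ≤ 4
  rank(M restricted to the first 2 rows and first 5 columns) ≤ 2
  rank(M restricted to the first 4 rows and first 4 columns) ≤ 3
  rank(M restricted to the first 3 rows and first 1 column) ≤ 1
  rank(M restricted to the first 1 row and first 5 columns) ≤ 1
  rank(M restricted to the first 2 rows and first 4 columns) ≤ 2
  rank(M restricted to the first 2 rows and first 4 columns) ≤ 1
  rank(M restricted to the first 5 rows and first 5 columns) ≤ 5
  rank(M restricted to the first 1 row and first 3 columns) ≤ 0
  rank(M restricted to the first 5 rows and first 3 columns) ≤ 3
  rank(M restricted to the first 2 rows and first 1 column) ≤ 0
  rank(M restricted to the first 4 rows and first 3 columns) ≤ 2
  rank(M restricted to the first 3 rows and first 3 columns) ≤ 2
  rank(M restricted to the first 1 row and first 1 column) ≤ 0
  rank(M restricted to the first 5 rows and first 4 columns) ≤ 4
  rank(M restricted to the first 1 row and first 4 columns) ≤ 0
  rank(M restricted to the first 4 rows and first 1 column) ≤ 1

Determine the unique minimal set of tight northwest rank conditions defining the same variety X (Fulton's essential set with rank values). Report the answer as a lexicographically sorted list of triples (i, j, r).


Recovering R(i,j) via the rank-extension bound from the 17 conditions:

  i=1: 0 | 0 | 0 | 0 | 1
  i=2: 0 | 1 | 1 | 1 | 2
  i=3: 1 | 2 | 2 | 2 | 3
  i=4: 1 | 2 | 2 | 3 | 4
  i=5: 1 | 2 | 3 | 4 | 5

second differences of R give the permutation w = (5, 2, 1, 4, 3).

D(w) has 6 cells with 3 SE-corners; essential set:

[(1, 4, 0), (2, 1, 0), (4, 3, 2)]


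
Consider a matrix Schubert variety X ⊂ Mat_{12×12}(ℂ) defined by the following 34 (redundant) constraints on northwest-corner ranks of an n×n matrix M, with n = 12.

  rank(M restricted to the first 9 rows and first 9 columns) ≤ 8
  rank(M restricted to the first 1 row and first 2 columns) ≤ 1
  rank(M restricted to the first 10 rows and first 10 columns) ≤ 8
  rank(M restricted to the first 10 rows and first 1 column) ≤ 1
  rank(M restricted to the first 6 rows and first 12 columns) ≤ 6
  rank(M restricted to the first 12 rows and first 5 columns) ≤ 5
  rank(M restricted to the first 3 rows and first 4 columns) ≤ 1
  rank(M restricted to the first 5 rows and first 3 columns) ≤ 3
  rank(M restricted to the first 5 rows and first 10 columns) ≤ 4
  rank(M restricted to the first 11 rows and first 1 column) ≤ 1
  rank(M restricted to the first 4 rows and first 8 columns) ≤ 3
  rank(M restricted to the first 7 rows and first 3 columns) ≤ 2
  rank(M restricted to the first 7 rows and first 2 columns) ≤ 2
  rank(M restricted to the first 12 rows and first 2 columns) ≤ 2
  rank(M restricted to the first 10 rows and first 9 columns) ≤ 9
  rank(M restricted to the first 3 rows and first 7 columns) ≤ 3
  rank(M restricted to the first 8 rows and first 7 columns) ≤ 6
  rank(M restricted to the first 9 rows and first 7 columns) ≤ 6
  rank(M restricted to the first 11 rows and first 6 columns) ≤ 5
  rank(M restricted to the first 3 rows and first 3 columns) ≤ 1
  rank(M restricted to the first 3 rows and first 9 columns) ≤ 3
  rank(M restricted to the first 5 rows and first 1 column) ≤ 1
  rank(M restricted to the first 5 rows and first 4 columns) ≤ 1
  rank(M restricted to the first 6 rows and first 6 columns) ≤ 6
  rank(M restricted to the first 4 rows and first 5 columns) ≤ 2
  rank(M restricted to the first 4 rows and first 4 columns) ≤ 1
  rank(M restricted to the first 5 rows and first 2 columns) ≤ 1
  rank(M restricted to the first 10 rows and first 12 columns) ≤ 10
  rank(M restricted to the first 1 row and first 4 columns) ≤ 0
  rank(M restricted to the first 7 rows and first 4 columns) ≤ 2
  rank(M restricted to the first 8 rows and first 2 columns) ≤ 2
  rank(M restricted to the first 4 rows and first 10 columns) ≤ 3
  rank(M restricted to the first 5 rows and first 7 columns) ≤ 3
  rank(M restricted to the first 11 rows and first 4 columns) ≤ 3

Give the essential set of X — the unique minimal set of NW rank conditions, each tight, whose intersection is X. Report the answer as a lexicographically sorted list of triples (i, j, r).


Propagating the 34 rank bounds to every northwest block:

  i=1: 0, 0, 0, 0, 1, 1, 1, 1, 1, 1, 1, 1
  i=2: 1, 1, 1, 1, 2, 2, 2, 2, 2, 2, 2, 2
  i=3: 1, 1, 1, 1, 2, 3, 3, 3, 3, 3, 3, 3
  i=4: 1, 1, 1, 1, 2, 3, 3, 3, 3, 3, 4, 4
  i=5: 1, 1, 1, 1, 2, 3, 3, 4, 4, 4, 5, 5
  i=6: 1, 2, 2, 2, 3, 4, 4, 5, 5, 5, 6, 6
  i=7: 1, 2, 2, 2, 3, 4, 5, 6, 6, 6, 7, 7
  i=8: 1, 2, 3, 3, 4, 5, 6, 7, 7, 7, 8, 8
  i=9: 1, 2, 3, 3, 4, 5, 6, 7, 8, 8, 9, 9
  i=10: 1, 2, 3, 3, 4, 5, 6, 7, 8, 8, 9, 10
  i=11: 1, 2, 3, 3, 4, 5, 6, 7, 8, 9, 10, 11
  i=12: 1, 2, 3, 4, 5, 6, 7, 8, 9, 10, 11, 12

reading off 1-entries of Δ²R: w = (5, 1, 6, 11, 8, 2, 7, 3, 9, 12, 10, 4).

|D(w)|=24, |Ess(w)|=7:

[(1, 4, 0), (4, 10, 3), (5, 4, 1), (5, 7, 3), (7, 4, 2), (10, 10, 8), (11, 4, 3)]


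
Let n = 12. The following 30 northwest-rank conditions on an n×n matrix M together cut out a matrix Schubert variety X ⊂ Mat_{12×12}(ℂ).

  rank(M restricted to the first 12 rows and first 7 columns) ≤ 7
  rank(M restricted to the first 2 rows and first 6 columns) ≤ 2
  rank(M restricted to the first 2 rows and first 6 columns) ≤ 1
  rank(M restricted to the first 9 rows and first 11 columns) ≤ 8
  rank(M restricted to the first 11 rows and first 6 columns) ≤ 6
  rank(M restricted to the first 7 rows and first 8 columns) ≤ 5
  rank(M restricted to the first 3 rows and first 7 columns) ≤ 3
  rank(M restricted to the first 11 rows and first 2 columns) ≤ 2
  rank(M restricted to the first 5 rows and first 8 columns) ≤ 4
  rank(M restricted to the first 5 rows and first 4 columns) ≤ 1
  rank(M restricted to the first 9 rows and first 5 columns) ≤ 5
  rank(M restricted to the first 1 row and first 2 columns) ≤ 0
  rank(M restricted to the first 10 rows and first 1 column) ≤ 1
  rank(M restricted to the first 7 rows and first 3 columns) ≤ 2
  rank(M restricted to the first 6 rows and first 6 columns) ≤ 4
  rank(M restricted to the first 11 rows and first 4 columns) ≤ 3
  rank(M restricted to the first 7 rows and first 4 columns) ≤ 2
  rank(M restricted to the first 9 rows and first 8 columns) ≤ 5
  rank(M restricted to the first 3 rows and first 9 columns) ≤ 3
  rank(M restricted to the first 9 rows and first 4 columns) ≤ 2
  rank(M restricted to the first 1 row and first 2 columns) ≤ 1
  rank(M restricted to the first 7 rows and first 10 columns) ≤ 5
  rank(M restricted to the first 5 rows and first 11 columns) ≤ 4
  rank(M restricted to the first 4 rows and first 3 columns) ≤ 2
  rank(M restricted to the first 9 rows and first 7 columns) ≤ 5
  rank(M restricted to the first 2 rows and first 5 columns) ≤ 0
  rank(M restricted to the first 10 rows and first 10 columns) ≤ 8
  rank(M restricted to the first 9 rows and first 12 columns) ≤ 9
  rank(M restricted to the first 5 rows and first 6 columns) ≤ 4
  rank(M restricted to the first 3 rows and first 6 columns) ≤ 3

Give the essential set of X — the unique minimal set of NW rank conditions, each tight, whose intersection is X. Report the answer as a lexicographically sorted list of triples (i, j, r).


Propagating the 30 rank bounds to every northwest block:

  R[1]: 0 | 0 | 0 | 0 | 0 | 1 | 1 | 1 | 1 | 1 | 1 | 1
  R[2]: 0 | 0 | 0 | 0 | 0 | 1 | 2 | 2 | 2 | 2 | 2 | 2
  R[3]: 1 | 1 | 1 | 1 | 1 | 2 | 3 | 3 | 3 | 3 | 3 | 3
  R[4]: 1 | 1 | 1 | 1 | 2 | 3 | 4 | 4 | 4 | 4 | 4 | 4
  R[5]: 1 | 1 | 1 | 1 | 2 | 3 | 4 | 4 | 4 | 4 | 4 | 5
  R[6]: 1 | 2 | 2 | 2 | 3 | 4 | 5 | 5 | 5 | 5 | 5 | 6
  R[7]: 1 | 2 | 2 | 2 | 3 | 4 | 5 | 5 | 5 | 5 | 6 | 7
  R[8]: 1 | 2 | 2 | 2 | 3 | 4 | 5 | 5 | 6 | 6 | 7 | 8
  R[9]: 1 | 2 | 2 | 2 | 3 | 4 | 5 | 5 | 6 | 7 | 8 | 9
  R[10]: 1 | 2 | 3 | 3 | 4 | 5 | 6 | 6 | 7 | 8 | 9 | 10
  R[11]: 1 | 2 | 3 | 3 | 4 | 5 | 6 | 7 | 8 | 9 | 10 | 11
  R[12]: 1 | 2 | 3 | 4 | 5 | 6 | 7 | 8 | 9 | 10 | 11 | 12

reading off 1-entries of Δ²R: w = (6, 7, 1, 5, 12, 2, 11, 9, 10, 3, 8, 4).

ℓ(w)=32; the 7 essential cells (i,j,r):

[(2, 5, 0), (5, 4, 1), (5, 11, 4), (7, 10, 5), (9, 4, 2), (9, 8, 5), (11, 4, 3)]


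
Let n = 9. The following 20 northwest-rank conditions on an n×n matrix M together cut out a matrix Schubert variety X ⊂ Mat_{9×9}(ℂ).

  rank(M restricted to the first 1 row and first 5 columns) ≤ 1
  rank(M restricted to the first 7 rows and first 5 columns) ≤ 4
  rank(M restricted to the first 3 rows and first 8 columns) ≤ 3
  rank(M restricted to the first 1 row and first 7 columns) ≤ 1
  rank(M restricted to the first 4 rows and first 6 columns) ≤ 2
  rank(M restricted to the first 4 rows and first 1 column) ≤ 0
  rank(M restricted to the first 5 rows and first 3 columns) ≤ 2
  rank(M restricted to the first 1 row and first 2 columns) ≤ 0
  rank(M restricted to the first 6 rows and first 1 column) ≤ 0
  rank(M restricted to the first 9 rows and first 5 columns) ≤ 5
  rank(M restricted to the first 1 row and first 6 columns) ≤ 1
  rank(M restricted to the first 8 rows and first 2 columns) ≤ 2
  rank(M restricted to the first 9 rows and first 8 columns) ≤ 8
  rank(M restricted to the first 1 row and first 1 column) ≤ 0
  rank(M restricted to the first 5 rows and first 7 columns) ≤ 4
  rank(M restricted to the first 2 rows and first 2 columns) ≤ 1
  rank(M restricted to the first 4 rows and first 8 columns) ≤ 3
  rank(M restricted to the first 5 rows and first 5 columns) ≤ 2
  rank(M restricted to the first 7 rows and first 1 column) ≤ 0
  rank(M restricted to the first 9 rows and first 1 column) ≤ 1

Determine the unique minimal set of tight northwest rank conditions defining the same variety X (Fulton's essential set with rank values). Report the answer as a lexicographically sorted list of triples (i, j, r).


Rank table r_w(9×9) implied by the 20 constraints:

  0 | 0 | 1 | 1 | 1 | 1 | 1 | 1 | 1
  0 | 1 | 2 | 2 | 2 | 2 | 2 | 2 | 2
  0 | 1 | 2 | 2 | 2 | 2 | 3 | 3 | 3
  0 | 1 | 2 | 2 | 2 | 2 | 3 | 3 | 4
  0 | 1 | 2 | 2 | 2 | 3 | 4 | 4 | 5
  0 | 1 | 2 | 3 | 3 | 4 | 5 | 5 | 6
  0 | 1 | 2 | 3 | 4 | 5 | 6 | 6 | 7
  1 | 2 | 3 | 4 | 5 | 6 | 7 | 7 | 8
  1 | 2 | 3 | 4 | 5 | 6 | 7 | 8 | 9

so w = (3, 2, 7, 9, 6, 4, 5, 1, 8).

D(w) has 17 cells with 5 SE-corners; essential set:

[(1, 2, 0), (4, 6, 2), (4, 8, 3), (5, 5, 2), (7, 1, 0)]


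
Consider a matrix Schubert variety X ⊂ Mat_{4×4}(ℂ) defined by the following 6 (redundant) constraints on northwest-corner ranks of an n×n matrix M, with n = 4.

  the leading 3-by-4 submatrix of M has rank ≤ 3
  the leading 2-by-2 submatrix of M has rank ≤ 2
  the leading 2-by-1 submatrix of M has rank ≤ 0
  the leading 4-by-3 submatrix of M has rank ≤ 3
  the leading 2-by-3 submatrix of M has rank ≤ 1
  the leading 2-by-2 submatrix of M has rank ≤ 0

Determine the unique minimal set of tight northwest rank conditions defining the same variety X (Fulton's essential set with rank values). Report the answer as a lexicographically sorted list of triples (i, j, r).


Rank table r_w(4×4) implied by the 6 constraints:

  R[1]: 0 0 1 1
  R[2]: 0 0 1 2
  R[3]: 1 1 2 3
  R[4]: 1 2 3 4

giving w = (3, 4, 1, 2) via Δ²R.

|D(w)|=4, |Ess(w)|=1:

[(2, 2, 0)]


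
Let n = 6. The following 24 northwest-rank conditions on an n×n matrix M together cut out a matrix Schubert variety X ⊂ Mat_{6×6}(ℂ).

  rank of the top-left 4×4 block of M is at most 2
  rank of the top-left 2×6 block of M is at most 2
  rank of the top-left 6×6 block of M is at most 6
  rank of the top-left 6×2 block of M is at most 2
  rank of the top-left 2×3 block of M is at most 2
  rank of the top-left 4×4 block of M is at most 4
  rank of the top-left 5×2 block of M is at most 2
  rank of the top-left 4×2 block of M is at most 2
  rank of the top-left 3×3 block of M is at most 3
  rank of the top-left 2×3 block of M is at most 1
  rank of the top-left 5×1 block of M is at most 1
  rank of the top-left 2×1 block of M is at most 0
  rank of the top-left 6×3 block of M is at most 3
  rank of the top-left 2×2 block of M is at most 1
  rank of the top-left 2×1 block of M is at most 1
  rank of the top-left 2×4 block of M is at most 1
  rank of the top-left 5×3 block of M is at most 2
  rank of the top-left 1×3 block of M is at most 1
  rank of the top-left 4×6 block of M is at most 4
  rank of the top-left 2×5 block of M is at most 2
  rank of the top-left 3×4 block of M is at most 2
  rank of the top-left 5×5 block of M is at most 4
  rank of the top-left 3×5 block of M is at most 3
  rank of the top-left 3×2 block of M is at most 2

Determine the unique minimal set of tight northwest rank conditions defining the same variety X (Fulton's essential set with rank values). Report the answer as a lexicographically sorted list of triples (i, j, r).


Recovering R(i,j) via the rank-extension bound from the 24 conditions:

  i=1: 0 | 1 | 1 | 1 | 1 | 1
  i=2: 0 | 1 | 1 | 1 | 2 | 2
  i=3: 1 | 2 | 2 | 2 | 3 | 3
  i=4: 1 | 2 | 2 | 2 | 3 | 4
  i=5: 1 | 2 | 2 | 3 | 4 | 5
  i=6: 1 | 2 | 3 | 4 | 5 | 6

so w = (2, 5, 1, 6, 4, 3).

4 SE-corners of the 7-cell Rothe diagram give Ess(w):

[(2, 1, 0), (2, 4, 1), (4, 4, 2), (5, 3, 2)]


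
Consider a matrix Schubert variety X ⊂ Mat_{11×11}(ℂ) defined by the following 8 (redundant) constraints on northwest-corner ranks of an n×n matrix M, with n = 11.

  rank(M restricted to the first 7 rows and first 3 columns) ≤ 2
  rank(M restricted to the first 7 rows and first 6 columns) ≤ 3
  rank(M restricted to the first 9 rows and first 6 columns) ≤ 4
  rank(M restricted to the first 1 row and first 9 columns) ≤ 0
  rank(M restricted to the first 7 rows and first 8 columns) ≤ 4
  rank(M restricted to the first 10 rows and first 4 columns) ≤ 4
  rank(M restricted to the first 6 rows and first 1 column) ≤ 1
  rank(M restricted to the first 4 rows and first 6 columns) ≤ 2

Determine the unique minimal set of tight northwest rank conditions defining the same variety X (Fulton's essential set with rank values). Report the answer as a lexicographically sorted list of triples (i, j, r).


Reconstructing r_w from the 8 given conditions:

  R[1]: 0  0  0  0  0  0  0  0  0  1  1
  R[2]: 1  1  1  1  1  1  1  1  1  2  2
  R[3]: 1  2  2  2  2  2  2  2  2  3  3
  R[4]: 1  2  2  2  2  2  3  3  3  4  4
  R[5]: 1  2  2  3  3  3  4  4  4  5  5
  R[6]: 1  2  2  3  3  3  4  4  5  6  6
  R[7]: 1  2  2  3  3  3  4  4  5  6  7
  R[8]: 1  2  3  4  4  4  5  5  6  7  8
  R[9]: 1  2  3  4  4  4  5  6  7  8  9
  R[10]: 1  2  3  4  5  5  6  7  8  9  10
  R[11]: 1  2  3  4  5  6  7  8  9  10  11

hence w(1..11) = (10, 1, 2, 7, 4, 9, 11, 3, 8, 5, 6).

Fulton essential set (6 of the 24 Rothe cells):

[(1, 9, 0), (4, 6, 2), (7, 3, 2), (7, 6, 3), (7, 8, 4), (9, 6, 4)]
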